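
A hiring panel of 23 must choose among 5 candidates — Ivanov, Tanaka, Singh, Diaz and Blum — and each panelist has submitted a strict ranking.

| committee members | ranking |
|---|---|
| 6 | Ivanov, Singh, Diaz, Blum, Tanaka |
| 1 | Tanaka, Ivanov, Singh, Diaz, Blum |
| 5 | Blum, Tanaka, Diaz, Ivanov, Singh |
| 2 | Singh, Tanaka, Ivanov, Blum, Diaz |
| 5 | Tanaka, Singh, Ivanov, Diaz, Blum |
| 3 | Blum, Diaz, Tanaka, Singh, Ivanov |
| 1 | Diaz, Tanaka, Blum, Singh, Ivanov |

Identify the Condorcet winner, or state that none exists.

none

Pairwise majorities:
Ivanov–Tanaka: Tanaka 17–6.
Ivanov vs Singh: Ivanov wins 12–11.
Ivanov vs Diaz: Ivanov, 14–9.
Ivanov–Blum: Ivanov 14–9.
Tanaka–Singh: Tanaka 15–8.
Tanaka–Diaz: Tanaka 13–10.
Tanaka–Blum: Blum 14–9.
Singh vs Diaz: Singh wins 14–9.
Singh vs Blum: Singh wins 14–9.
Diaz vs Blum: Diaz wins 13–10.
Each candidate drops at least one matchup (Ivanov loses to Tanaka; Tanaka loses to Blum; Singh loses to Ivanov; Diaz loses to Ivanov; Blum loses to Ivanov); the cycle Ivanov → Blum → Tanaka → Ivanov rules out a Condorcet winner.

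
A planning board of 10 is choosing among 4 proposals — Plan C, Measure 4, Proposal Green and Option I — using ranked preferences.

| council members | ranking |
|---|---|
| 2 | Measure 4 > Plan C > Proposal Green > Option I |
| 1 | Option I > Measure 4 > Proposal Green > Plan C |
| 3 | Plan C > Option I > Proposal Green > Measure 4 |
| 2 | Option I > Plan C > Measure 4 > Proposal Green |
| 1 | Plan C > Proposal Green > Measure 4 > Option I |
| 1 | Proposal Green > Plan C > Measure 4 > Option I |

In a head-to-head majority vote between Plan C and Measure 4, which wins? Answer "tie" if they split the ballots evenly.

Plan C

Ballots ranking Plan C above Measure 4: 3 + 2 + 1 + 1 = 7.
Ballots ranking Measure 4 above Plan C: 10 − 7 = 3.
Plan C wins the head-to-head 7–3.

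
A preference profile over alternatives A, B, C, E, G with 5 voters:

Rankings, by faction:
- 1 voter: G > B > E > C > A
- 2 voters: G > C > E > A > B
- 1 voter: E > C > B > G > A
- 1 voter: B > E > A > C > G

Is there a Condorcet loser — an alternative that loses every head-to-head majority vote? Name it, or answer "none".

A

Pairwise majorities:
A vs B: A is ranked higher on 2 ballots, B on 3. B wins 3–2.
A vs C: A preferred on 1 ballot; C wins 4–1.
A vs E: 0 to 5, E.
A vs G: 1 for A, 4 for G — G by 4–1.
B vs C: B is ranked higher on 1+1 = 2 ballots, C on 3. C wins 3–2.
B vs E: E wins 3–2.
B vs G: 2 to 3, G.
C vs E: C preferred on 2 ballots; E wins 3–2.
C vs G: G, 3–2.
E vs G: E is ranked higher on 1+1 = 2 ballots, G on 3. G wins 3–2.
A is beaten in every head-to-head and is the Condorcet loser.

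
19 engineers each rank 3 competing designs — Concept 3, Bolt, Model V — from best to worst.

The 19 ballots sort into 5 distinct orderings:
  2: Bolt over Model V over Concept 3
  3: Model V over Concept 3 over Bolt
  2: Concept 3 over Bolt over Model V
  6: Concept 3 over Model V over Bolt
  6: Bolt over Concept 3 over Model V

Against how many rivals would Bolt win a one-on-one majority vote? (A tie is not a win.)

1

Bolt against each rival (19 engineers):
Bolt vs Concept 3: 8 to 11, Concept 3.
Bolt vs Model V: 2+2+6 = 10 for Bolt, 9 for Model V — Bolt by 10–9.
Bolt beats Model V; loses to Concept 3 — 1 pairwise win.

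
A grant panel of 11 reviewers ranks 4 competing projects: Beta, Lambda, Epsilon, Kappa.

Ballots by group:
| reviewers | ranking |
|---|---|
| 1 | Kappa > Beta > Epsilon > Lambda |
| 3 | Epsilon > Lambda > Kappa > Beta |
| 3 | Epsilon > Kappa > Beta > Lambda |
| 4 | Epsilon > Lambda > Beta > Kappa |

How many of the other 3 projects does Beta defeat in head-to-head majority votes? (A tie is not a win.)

0

Beta against each rival (11 reviewers):
Beta–Lambda: Lambda 7–4.
Beta vs Epsilon: Epsilon, 10–1.
Beta vs Kappa: Beta is ranked higher on 4 ballots, Kappa on 7. Kappa wins 7–4.
Beta beats no one; loses to Lambda, Epsilon, Kappa — 0 pairwise wins.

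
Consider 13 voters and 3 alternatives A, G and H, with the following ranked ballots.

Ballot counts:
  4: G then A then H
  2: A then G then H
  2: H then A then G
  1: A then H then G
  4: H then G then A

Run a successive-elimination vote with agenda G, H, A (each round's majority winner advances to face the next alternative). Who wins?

A

Round 1: G vs H — 6–7, H advances.
Round 2: H vs A — 6–7, A advances.
A survives the agenda.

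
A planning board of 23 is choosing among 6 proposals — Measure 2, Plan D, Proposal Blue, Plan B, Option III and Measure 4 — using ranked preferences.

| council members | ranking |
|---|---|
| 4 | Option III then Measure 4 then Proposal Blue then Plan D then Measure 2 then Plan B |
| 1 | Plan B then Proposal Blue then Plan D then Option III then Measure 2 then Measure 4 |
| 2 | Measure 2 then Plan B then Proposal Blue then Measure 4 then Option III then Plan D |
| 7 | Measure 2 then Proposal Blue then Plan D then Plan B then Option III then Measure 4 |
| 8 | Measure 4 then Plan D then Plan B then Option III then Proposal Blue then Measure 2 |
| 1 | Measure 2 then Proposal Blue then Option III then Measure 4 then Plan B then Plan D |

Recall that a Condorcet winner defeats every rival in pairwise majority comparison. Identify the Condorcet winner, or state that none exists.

none

Head-to-head results (23 council members):
Measure 2–Plan D: Plan D 13–10.
Measure 2 vs Proposal Blue: Measure 2 is ranked higher on 2+7+1 = 10 ballots, Proposal Blue on 13. Proposal Blue wins 13–10.
Measure 2–Plan B: Measure 2 14–9.
Measure 2 vs Option III: Measure 2 preferred on 2+7+1 = 10 ballots; Option III wins 13–10.
Measure 2 vs Measure 4: Measure 4 wins 12–11.
Plan D vs Proposal Blue: Proposal Blue wins 15–8.
Plan D–Plan B: Plan D 19–4.
Plan D–Option III: Plan D 16–7.
Plan D vs Measure 4: Measure 4 wins 15–8.
Proposal Blue–Plan B: Proposal Blue 12–11.
Proposal Blue–Option III: Option III 12–11.
Proposal Blue vs Measure 4: 1+2+7+1 = 11 for Proposal Blue, 12 for Measure 4 — Measure 4 by 12–11.
Plan B vs Option III: 18 to 5, Plan B.
Plan B vs Measure 4: Plan B is ranked higher on 1+2+7 = 10 ballots, Measure 4 on 13. Measure 4 wins 13–10.
Option III vs Measure 4: Option III, 13–10.
No option is unbeaten: Measure 2 loses to Plan D; Plan D loses to Proposal Blue; Proposal Blue loses to Option III; Plan B loses to Measure 2; Option III loses to Plan D; Measure 4 loses to Option III. In particular Measure 2 beats Plan B beats Option III beats Measure 2 is a majority cycle — no Condorcet winner exists.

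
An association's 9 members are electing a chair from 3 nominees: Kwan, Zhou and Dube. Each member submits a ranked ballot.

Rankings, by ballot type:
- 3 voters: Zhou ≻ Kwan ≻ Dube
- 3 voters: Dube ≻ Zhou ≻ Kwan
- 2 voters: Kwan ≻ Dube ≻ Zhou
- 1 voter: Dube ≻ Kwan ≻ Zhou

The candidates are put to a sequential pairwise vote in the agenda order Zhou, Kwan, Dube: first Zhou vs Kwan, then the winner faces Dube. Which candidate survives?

Dube

Round 1: Zhou vs Kwan — 6–3, Zhou advances.
Round 2: Zhou vs Dube — 3–6, Dube advances.
Dube survives the agenda.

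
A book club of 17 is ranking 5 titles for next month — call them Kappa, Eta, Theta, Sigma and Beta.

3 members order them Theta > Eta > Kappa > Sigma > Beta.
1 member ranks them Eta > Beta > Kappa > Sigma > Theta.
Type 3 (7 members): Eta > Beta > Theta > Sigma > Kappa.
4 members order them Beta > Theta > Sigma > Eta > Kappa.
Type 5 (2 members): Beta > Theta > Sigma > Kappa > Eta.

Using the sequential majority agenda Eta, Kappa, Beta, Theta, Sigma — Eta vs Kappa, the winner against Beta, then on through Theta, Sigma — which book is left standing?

Theta

Round 1: Eta vs Kappa — 15–2, Eta advances.
Round 2: Eta vs Beta — 11–6, Eta advances.
Round 3: Eta vs Theta — 8–9, Theta advances.
Round 4: Theta vs Sigma — 16–1, Theta advances.
Theta survives the agenda.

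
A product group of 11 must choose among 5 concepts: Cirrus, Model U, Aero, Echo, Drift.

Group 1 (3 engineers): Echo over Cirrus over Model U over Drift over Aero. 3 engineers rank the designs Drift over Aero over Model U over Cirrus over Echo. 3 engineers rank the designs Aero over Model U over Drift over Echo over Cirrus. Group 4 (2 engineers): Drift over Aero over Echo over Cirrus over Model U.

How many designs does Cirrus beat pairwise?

0

Cirrus against each rival (11 engineers):
Cirrus vs Model U: 3+2 = 5 for Cirrus, 6 for Model U — Model U by 6–5.
Cirrus vs Aero: Aero wins 8–3.
Cirrus vs Echo: Echo wins 8–3.
Cirrus vs Drift: Cirrus is ranked higher on 3 ballots, Drift on 8. Drift wins 8–3.
Cirrus beats no one; loses to Model U, Aero, Echo, Drift — 0 pairwise wins.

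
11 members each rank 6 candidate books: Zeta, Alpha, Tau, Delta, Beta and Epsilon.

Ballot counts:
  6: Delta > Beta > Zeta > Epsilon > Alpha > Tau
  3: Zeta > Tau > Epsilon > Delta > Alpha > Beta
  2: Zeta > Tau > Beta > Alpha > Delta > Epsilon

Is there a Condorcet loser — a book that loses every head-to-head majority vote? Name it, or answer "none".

Tau

Head-to-head results (11 members):
Zeta vs Alpha: Zeta preferred on 6+3+2 = 11 ballots; Zeta wins 11–0.
Zeta vs Tau: Zeta wins 11–0.
Zeta vs Delta: Delta, 6–5.
Zeta vs Beta: 5 to 6, Beta.
Zeta–Epsilon: Zeta 11–0.
Alpha vs Tau: Alpha, 6–5.
Alpha vs Delta: Delta wins 9–2.
Alpha vs Beta: Alpha preferred on 3 ballots; Beta wins 8–3.
Alpha–Epsilon: Epsilon 9–2.
Tau vs Delta: Delta, 6–5.
Tau vs Beta: Beta, 6–5.
Tau vs Epsilon: Tau preferred on 3+2 = 5 ballots; Epsilon wins 6–5.
Delta vs Beta: Delta wins 9–2.
Delta vs Epsilon: Delta preferred on 6+2 = 8 ballots; Delta wins 8–3.
Beta vs Epsilon: Beta, 8–3.
Tau is beaten in every head-to-head and is the Condorcet loser.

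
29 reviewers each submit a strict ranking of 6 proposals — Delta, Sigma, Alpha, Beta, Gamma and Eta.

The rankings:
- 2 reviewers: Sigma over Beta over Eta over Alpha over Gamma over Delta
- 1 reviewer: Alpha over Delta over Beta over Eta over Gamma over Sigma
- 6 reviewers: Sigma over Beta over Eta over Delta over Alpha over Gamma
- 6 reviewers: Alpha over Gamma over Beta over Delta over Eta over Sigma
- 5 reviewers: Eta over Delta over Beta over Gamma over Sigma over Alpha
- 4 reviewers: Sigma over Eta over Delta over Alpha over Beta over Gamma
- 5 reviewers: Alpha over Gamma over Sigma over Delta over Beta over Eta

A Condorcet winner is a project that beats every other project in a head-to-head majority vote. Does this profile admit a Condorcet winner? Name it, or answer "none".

Head-to-head results (29 reviewers):
Delta vs Sigma: Sigma wins 17–12.
Delta–Alpha: Delta 15–14.
Delta–Beta: Delta 15–14.
Delta vs Gamma: Delta, 16–13.
Delta vs Eta: Eta wins 17–12.
Sigma vs Alpha: Sigma, 17–12.
Sigma vs Beta: Sigma wins 17–12.
Sigma–Gamma: Gamma 17–12.
Sigma vs Eta: Sigma, 17–12.
Alpha vs Beta: Alpha wins 16–13.
Alpha vs Gamma: Alpha wins 24–5.
Alpha–Eta: Eta 17–12.
Beta vs Gamma: Beta, 18–11.
Beta vs Eta: Beta wins 20–9.
Gamma–Eta: Eta 18–11.
No project is unbeaten: Delta loses to Sigma; Sigma loses to Gamma; Alpha loses to Delta; Beta loses to Delta; Gamma loses to Delta; Eta loses to Sigma. In particular Delta beats Beta beats Eta beats Delta is a majority cycle — no Condorcet winner exists.

none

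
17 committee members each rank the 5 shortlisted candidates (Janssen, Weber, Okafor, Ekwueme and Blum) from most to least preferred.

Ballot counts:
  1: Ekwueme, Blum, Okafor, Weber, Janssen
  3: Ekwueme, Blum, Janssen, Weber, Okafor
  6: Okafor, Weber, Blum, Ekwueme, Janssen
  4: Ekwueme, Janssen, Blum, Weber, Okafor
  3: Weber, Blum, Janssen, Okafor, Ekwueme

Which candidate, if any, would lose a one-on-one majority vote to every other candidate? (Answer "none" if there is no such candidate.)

none

Head-to-head results (17 committee members):
Janssen vs Weber: Weber, 10–7.
Janssen vs Okafor: 10 to 7, Janssen.
Janssen–Ekwueme: Ekwueme 14–3.
Janssen vs Blum: Blum wins 13–4.
Weber vs Okafor: 10 to 7, Weber.
Weber vs Ekwueme: Weber preferred on 6+3 = 9 ballots; Weber wins 9–8.
Weber vs Blum: 9 to 8, Weber.
Okafor vs Ekwueme: 6+3 = 9 for Okafor, 8 for Ekwueme — Okafor by 9–8.
Okafor vs Blum: Okafor preferred on 6 ballots; Blum wins 11–6.
Ekwueme vs Blum: Ekwueme is ranked higher on 1+3+4 = 8 ballots, Blum on 9. Blum wins 9–8.
No candidate is winless: Janssen beats Okafor; Weber beats Janssen; Okafor beats Ekwueme; Ekwueme beats Janssen; Blum beats Janssen. There is no Condorcet loser.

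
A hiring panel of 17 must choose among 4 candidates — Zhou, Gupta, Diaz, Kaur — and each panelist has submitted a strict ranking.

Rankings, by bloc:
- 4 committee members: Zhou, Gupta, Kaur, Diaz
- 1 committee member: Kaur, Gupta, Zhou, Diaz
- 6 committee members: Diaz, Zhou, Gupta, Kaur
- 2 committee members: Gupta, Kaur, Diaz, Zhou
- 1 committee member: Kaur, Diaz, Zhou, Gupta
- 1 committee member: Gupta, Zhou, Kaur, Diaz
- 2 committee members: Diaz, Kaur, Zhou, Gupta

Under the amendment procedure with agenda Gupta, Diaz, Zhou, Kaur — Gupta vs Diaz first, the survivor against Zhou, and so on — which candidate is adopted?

Kaur

Round 1: Gupta vs Diaz — 8–9, Diaz advances.
Round 2: Diaz vs Zhou — 11–6, Diaz advances.
Round 3: Diaz vs Kaur — 8–9, Kaur advances.
The agenda winner is Kaur.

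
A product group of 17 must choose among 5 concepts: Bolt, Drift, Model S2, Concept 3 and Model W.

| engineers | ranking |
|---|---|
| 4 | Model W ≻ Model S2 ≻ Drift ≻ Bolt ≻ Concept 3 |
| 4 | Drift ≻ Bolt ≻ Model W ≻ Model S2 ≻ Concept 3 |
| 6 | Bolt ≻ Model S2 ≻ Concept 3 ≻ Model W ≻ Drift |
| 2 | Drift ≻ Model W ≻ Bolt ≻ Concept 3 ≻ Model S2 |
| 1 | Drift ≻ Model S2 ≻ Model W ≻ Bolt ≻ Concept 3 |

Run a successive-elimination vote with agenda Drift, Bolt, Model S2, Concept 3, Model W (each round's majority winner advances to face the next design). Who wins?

Round 1: Drift vs Bolt — 11–6, Drift advances.
Round 2: Drift vs Model S2 — 7–10, Model S2 advances.
Round 3: Model S2 vs Concept 3 — 15–2, Model S2 advances.
Round 4: Model S2 vs Model W — 7–10, Model W advances.
Model W survives the agenda.

Model W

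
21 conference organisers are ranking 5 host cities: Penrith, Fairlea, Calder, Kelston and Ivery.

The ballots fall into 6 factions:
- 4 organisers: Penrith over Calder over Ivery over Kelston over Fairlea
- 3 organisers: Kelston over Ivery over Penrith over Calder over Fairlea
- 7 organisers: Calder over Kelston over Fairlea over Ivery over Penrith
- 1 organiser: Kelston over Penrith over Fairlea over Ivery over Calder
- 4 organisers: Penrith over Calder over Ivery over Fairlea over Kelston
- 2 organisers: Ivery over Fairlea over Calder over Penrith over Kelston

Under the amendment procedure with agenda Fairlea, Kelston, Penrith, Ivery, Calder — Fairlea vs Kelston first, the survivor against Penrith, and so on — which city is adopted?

Calder

Round 1: Fairlea vs Kelston — 6–15, Kelston advances.
Round 2: Kelston vs Penrith — 11–10, Kelston advances.
Round 3: Kelston vs Ivery — 11–10, Kelston advances.
Round 4: Kelston vs Calder — 4–17, Calder advances.
Calder survives the agenda.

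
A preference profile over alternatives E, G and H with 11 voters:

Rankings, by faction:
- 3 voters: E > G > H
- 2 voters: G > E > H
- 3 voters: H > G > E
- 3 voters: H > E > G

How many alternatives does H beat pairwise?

2

H against each rival (11 voters):
H–E: H 6–5.
H vs G: 6 to 5, H.
H beats E, G — 2 pairwise wins.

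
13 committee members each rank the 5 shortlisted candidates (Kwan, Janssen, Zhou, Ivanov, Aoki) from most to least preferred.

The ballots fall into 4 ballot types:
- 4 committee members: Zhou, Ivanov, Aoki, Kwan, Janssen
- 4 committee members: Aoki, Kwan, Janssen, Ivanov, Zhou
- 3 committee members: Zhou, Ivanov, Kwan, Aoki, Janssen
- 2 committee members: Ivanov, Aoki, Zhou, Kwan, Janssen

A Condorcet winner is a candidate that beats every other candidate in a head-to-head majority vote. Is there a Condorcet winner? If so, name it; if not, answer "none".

Check each pair by majority over 13 ballots:
Kwan vs Janssen: Kwan wins 13–0.
Kwan vs Zhou: Zhou wins 9–4.
Kwan–Ivanov: Ivanov 9–4.
Kwan vs Aoki: Aoki, 10–3.
Janssen vs Zhou: Zhou wins 9–4.
Janssen vs Ivanov: Ivanov, 9–4.
Janssen vs Aoki: Aoki, 13–0.
Zhou vs Ivanov: Zhou wins 7–6.
Zhou–Aoki: Zhou 7–6.
Ivanov vs Aoki: Ivanov wins 9–4.
Zhou wins every pairwise contest, so Zhou is the Condorcet winner.

Zhou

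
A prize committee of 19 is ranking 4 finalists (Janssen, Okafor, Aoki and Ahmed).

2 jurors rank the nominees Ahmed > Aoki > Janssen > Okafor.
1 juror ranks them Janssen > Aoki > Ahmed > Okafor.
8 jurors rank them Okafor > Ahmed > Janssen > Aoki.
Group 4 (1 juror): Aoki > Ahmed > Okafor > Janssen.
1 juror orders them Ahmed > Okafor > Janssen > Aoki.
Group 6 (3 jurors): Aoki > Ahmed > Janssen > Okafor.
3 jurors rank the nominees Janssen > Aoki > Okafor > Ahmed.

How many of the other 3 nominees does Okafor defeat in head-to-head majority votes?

2

Okafor against each rival (19 jurors):
Okafor vs Janssen: Okafor preferred on 8+1+1 = 10 ballots; Okafor wins 10–9.
Okafor vs Aoki: Okafor preferred on 8+1 = 9 ballots; Aoki wins 10–9.
Okafor vs Ahmed: Okafor, 11–8.
Okafor beats Janssen, Ahmed; loses to Aoki — 2 pairwise wins.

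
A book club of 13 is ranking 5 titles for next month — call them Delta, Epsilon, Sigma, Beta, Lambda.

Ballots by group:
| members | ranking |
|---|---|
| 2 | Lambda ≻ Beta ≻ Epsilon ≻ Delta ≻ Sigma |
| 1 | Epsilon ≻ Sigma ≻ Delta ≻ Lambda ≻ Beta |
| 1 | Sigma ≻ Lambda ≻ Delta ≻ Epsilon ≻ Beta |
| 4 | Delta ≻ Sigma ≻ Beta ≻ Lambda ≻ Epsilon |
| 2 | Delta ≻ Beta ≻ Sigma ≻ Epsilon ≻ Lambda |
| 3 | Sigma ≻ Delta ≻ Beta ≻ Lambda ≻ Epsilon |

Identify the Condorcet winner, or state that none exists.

Delta

Head-to-head results (13 members):
Delta vs Epsilon: Delta, 10–3.
Delta vs Sigma: Delta wins 8–5.
Delta–Beta: Delta 11–2.
Delta–Lambda: Delta 10–3.
Epsilon–Sigma: Sigma 10–3.
Epsilon vs Beta: Beta, 11–2.
Epsilon vs Lambda: Lambda wins 10–3.
Sigma vs Beta: Sigma, 9–4.
Sigma vs Lambda: Sigma wins 11–2.
Beta–Lambda: Beta 9–4.
Delta defeats every rival head-to-head and is the Condorcet winner.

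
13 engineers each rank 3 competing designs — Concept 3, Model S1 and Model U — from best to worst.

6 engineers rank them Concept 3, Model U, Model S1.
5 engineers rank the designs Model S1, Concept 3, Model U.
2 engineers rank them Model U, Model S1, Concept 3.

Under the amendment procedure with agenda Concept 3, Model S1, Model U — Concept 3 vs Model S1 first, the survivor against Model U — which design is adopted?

Round 1: Concept 3 vs Model S1 — 6–7, Model S1 advances.
Round 2: Model S1 vs Model U — 5–8, Model U advances.
The agenda winner is Model U.

Model U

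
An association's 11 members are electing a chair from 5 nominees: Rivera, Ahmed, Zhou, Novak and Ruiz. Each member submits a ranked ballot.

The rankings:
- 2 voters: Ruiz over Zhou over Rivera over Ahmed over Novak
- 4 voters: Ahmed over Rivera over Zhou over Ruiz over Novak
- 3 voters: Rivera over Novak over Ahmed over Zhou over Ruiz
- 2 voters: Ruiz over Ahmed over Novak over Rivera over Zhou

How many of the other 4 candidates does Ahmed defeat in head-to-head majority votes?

4

Ahmed against each rival (11 voters):
Ahmed vs Rivera: Ahmed wins 6–5.
Ahmed vs Zhou: Ahmed wins 9–2.
Ahmed vs Novak: Ahmed wins 8–3.
Ahmed vs Ruiz: 7 to 4, Ahmed.
Ahmed beats Rivera, Zhou, Novak, Ruiz — 4 pairwise wins.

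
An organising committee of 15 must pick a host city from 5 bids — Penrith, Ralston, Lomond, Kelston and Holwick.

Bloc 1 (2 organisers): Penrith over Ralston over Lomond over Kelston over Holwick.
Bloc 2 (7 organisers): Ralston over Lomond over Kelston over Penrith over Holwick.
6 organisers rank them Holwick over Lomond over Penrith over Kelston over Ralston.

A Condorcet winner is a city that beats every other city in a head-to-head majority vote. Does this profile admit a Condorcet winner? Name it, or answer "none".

Head-to-head results (15 organisers):
Penrith vs Ralston: Penrith is ranked higher on 2+6 = 8 ballots, Ralston on 7. Penrith wins 8–7.
Penrith–Lomond: Lomond 13–2.
Penrith vs Kelston: 8 to 7, Penrith.
Penrith vs Holwick: Penrith is ranked higher on 2+7 = 9 ballots, Holwick on 6. Penrith wins 9–6.
Ralston vs Lomond: 2+7 = 9 for Ralston, 6 for Lomond — Ralston by 9–6.
Ralston vs Kelston: Ralston wins 9–6.
Ralston vs Holwick: Ralston, 9–6.
Lomond–Kelston: Lomond 15–0.
Lomond vs Holwick: 9 to 6, Lomond.
Kelston vs Holwick: 2+7 = 9 for Kelston, 6 for Holwick — Kelston by 9–6.
Every city loses at least once (Penrith loses to Lomond; Ralston loses to Penrith; Lomond loses to Ralston; Kelston loses to Penrith; Holwick loses to Penrith). The majority relation contains the cycle Penrith beats Ralston beats Lomond beats Penrith, so there is no Condorcet winner.

none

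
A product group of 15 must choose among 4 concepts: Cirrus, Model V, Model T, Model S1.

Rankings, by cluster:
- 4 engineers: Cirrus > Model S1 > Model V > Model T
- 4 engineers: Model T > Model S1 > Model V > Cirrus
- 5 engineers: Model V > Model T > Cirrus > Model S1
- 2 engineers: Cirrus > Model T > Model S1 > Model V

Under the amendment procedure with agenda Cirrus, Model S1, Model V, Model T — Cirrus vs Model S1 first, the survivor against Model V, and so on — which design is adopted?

Round 1: Cirrus vs Model S1 — 11–4, Cirrus advances.
Round 2: Cirrus vs Model V — 6–9, Model V advances.
Round 3: Model V vs Model T — 9–6, Model V advances.
The agenda winner is Model V.

Model V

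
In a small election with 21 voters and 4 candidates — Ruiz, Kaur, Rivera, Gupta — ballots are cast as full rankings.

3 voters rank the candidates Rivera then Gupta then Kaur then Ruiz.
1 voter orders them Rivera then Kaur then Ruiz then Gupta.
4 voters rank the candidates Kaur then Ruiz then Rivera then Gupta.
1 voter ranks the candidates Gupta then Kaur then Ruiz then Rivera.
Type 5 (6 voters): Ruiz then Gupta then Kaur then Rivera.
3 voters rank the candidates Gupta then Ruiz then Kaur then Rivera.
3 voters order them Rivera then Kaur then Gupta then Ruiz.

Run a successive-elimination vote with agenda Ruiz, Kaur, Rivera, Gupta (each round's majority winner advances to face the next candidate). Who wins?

Round 1: Ruiz vs Kaur — 9–12, Kaur advances.
Round 2: Kaur vs Rivera — 14–7, Kaur advances.
Round 3: Kaur vs Gupta — 8–13, Gupta advances.
Gupta survives the agenda.

Gupta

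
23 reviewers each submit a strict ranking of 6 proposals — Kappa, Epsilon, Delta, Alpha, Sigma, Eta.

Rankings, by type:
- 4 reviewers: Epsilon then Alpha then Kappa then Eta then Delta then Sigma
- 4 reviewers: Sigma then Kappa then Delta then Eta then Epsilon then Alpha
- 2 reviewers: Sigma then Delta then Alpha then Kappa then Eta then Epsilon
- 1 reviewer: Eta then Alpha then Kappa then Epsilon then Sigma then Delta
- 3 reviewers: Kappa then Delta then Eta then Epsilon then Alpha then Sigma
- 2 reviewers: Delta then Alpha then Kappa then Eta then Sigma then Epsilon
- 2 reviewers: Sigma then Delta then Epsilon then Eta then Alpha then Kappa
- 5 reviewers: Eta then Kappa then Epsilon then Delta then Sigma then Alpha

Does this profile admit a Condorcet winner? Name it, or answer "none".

Pairwise majorities:
Kappa vs Epsilon: Kappa wins 17–6.
Kappa vs Delta: Kappa, 17–6.
Kappa vs Alpha: Kappa, 12–11.
Kappa vs Sigma: Kappa, 15–8.
Kappa vs Eta: Kappa wins 15–8.
Epsilon–Delta: Delta 13–10.
Epsilon vs Alpha: 4+4+3+2+5 = 18 for Epsilon, 5 for Alpha — Epsilon by 18–5.
Epsilon vs Sigma: Epsilon preferred on 4+1+3+5 = 13 ballots; Epsilon wins 13–10.
Epsilon vs Eta: Eta wins 17–6.
Delta vs Alpha: Delta, 18–5.
Delta vs Sigma: Delta, 14–9.
Delta vs Eta: 13 to 10, Delta.
Alpha–Sigma: Sigma 13–10.
Alpha vs Eta: Eta, 15–8.
Sigma vs Eta: 4+2+2 = 8 for Sigma, 15 for Eta — Eta by 15–8.
Kappa beats each of Epsilon, Delta, Alpha, Sigma, Eta — Kappa is the Condorcet winner.

Kappa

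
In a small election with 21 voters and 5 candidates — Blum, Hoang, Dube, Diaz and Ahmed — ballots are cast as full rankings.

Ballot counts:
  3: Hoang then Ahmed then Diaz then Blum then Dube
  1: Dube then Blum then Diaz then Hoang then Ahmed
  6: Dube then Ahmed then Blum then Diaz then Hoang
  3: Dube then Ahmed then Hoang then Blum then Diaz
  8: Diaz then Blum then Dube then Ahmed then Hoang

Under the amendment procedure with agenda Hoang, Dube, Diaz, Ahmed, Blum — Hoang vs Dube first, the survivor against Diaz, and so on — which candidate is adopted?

Round 1: Hoang vs Dube — 3–18, Dube advances.
Round 2: Dube vs Diaz — 10–11, Diaz advances.
Round 3: Diaz vs Ahmed — 9–12, Ahmed advances.
Round 4: Ahmed vs Blum — 12–9, Ahmed advances.
Ahmed survives the agenda.

Ahmed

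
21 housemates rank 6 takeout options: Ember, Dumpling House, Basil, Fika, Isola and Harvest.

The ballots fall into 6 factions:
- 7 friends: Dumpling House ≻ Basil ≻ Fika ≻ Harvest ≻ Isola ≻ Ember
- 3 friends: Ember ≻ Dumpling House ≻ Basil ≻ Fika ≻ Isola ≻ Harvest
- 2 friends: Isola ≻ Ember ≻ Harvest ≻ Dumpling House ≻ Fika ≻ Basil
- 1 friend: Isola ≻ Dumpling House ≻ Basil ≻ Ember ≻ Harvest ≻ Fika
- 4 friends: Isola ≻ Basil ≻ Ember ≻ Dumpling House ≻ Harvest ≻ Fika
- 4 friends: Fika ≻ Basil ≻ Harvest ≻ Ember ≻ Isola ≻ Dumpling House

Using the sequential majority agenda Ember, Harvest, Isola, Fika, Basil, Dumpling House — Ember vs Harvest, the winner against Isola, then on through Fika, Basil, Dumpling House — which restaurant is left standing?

Dumpling House

Round 1: Ember vs Harvest — 10–11, Harvest advances.
Round 2: Harvest vs Isola — 11–10, Harvest advances.
Round 3: Harvest vs Fika — 7–14, Fika advances.
Round 4: Fika vs Basil — 6–15, Basil advances.
Round 5: Basil vs Dumpling House — 8–13, Dumpling House advances.
Dumpling House survives the agenda.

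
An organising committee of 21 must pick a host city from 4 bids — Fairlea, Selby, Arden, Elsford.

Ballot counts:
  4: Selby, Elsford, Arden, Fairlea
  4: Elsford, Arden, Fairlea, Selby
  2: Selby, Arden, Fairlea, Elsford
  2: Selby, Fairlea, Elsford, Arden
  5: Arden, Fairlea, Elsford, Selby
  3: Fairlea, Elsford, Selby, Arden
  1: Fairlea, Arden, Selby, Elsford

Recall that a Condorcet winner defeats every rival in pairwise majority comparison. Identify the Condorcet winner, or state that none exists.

none

Pairwise majorities:
Fairlea vs Selby: 13 to 8, Fairlea.
Fairlea vs Arden: 6 to 15, Arden.
Fairlea vs Elsford: Fairlea preferred on 2+2+5+3+1 = 13 ballots; Fairlea wins 13–8.
Selby vs Arden: Selby preferred on 4+2+2+3 = 11 ballots; Selby wins 11–10.
Selby vs Elsford: Selby is ranked higher on 4+2+2+1 = 9 ballots, Elsford on 12. Elsford wins 12–9.
Arden vs Elsford: Arden preferred on 2+5+1 = 8 ballots; Elsford wins 13–8.
Every city loses at least once (Fairlea loses to Arden; Selby loses to Fairlea; Arden loses to Selby; Elsford loses to Fairlea). The majority relation contains the cycle Fairlea → Selby → Arden → Fairlea, so there is no Condorcet winner.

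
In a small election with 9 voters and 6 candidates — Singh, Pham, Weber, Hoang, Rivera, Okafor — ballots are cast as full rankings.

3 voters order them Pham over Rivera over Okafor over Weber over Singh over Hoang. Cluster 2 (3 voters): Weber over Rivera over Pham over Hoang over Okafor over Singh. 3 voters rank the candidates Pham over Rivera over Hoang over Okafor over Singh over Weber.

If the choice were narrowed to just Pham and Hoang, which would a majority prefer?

Pham

Ballots ranking Pham above Hoang: 3 + 3 + 3 = 9.
Ballots ranking Hoang above Pham: 9 − 9 = 0.
Pham wins the head-to-head 9–0.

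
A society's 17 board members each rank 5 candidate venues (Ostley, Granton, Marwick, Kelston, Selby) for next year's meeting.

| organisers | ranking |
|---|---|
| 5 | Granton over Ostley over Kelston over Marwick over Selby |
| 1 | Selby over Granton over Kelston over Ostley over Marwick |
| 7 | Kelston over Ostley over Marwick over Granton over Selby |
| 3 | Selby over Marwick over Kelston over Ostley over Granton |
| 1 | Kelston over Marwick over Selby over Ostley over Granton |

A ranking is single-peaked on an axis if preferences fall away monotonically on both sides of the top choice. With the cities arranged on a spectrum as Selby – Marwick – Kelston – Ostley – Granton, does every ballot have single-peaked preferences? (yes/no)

no

Axis positions: Selby=1, Marwick=2, Kelston=3, Ostley=4, Granton=5.
Ballot type 1 (peak Granton at position 5): ranking walks positions 5-4-3-2-1, expanding outward from the peak — single-peaked.
Ballot type 2: ranking walks positions 1-5-3-4-2; Granton is ranked above Marwick even though Marwick lies between Granton and the peak Selby on the axis — preferences dip and rise again. Not single-peaked.
Ballot type 3 (peak Kelston at position 3): ranking walks positions 3-4-2-5-1, expanding outward from the peak — single-peaked.
Ballot type 4 (peak Selby at position 1): ranking walks positions 1-2-3-4-5, expanding outward from the peak — single-peaked.
Ballot type 5 (peak Kelston at position 3): ranking walks positions 3-2-1-4-5, expanding outward from the peak — single-peaked.
Ballot type 2 violates single-peakedness, so the profile is not single-peaked on this axis.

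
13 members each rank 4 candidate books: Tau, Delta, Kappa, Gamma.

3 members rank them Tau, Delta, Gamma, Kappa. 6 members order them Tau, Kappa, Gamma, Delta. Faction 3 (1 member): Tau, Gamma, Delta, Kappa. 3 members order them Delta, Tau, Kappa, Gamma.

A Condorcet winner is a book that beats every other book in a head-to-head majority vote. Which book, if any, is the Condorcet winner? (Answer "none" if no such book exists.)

Tau

Pairwise majorities:
Tau vs Delta: Tau wins 10–3.
Tau vs Kappa: Tau wins 13–0.
Tau–Gamma: Tau 13–0.
Delta vs Kappa: Delta, 7–6.
Delta vs Gamma: Gamma wins 7–6.
Kappa–Gamma: Kappa 9–4.
Only Tau has no losses; Tau is the Condorcet winner.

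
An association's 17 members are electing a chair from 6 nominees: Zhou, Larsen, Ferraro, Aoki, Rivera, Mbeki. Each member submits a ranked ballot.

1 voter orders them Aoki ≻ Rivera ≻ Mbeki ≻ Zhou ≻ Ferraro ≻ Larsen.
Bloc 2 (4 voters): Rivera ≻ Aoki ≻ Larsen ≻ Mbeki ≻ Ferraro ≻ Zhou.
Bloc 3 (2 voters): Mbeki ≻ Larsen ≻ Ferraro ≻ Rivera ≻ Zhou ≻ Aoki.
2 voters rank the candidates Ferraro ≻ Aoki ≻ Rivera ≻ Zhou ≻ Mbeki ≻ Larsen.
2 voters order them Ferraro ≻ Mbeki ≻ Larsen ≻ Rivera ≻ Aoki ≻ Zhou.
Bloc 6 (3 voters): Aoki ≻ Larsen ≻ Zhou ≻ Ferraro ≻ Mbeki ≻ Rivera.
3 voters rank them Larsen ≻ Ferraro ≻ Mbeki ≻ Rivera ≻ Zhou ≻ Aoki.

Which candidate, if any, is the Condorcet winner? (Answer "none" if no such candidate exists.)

none

Check each pair by majority over 17 ballots:
Zhou vs Larsen: 3 to 14, Larsen.
Zhou–Ferraro: Ferraro 13–4.
Zhou vs Aoki: Zhou is ranked higher on 2+3 = 5 ballots, Aoki on 12. Aoki wins 12–5.
Zhou vs Rivera: 3 to 14, Rivera.
Zhou–Mbeki: Mbeki 12–5.
Larsen vs Ferraro: Larsen preferred on 4+2+3+3 = 12 ballots; Larsen wins 12–5.
Larsen vs Aoki: Larsen preferred on 2+2+3 = 7 ballots; Aoki wins 10–7.
Larsen vs Rivera: 10 to 7, Larsen.
Larsen vs Mbeki: Larsen preferred on 4+3+3 = 10 ballots; Larsen wins 10–7.
Ferraro vs Aoki: Ferraro preferred on 2+2+2+3 = 9 ballots; Ferraro wins 9–8.
Ferraro vs Rivera: Ferraro preferred on 2+2+2+3+3 = 12 ballots; Ferraro wins 12–5.
Ferraro vs Mbeki: Ferraro wins 10–7.
Aoki vs Rivera: Rivera wins 11–6.
Aoki–Mbeki: Aoki 10–7.
Rivera vs Mbeki: Mbeki wins 10–7.
No candidate is unbeaten: Zhou loses to Larsen; Larsen loses to Aoki; Ferraro loses to Larsen; Aoki loses to Ferraro; Rivera loses to Larsen; Mbeki loses to Larsen. In particular Larsen beats Ferraro beats Aoki beats Larsen is a majority cycle — no Condorcet winner exists.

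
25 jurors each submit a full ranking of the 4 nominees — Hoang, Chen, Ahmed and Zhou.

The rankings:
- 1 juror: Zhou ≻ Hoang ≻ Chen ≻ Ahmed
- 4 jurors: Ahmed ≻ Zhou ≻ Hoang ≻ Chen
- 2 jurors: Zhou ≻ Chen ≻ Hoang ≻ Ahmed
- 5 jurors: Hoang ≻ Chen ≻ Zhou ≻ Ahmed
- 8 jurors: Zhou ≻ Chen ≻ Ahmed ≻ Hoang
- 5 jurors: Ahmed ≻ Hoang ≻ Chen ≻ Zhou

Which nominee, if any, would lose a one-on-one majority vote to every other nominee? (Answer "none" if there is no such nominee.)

Pairwise majorities:
Hoang–Chen: Hoang 15–10.
Hoang–Ahmed: Ahmed 17–8.
Hoang–Zhou: Zhou 15–10.
Chen vs Ahmed: 1+2+5+8 = 16 for Chen, 9 for Ahmed — Chen by 16–9.
Chen vs Zhou: Zhou, 15–10.
Ahmed vs Zhou: 9 to 16, Zhou.
Every nominee wins at least one matchup (Hoang beats Chen; Chen beats Ahmed; Ahmed beats Hoang; Zhou beats Hoang), so there is no Condorcet loser.

none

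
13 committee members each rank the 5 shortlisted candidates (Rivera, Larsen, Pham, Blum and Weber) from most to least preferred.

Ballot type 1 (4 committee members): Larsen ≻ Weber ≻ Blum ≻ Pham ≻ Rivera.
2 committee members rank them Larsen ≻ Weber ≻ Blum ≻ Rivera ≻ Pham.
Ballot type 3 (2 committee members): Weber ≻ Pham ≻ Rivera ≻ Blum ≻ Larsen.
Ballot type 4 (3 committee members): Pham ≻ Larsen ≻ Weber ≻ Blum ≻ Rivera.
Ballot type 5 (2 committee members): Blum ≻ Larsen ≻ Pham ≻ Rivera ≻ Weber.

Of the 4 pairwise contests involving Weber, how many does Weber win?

3

Weber against each rival (13 committee members):
Weber–Rivera: Weber 11–2.
Weber vs Larsen: Weber is ranked higher on 2 ballots, Larsen on 11. Larsen wins 11–2.
Weber–Pham: Weber 8–5.
Weber–Blum: Weber 11–2.
Weber beats Rivera, Pham, Blum; loses to Larsen — 3 pairwise wins.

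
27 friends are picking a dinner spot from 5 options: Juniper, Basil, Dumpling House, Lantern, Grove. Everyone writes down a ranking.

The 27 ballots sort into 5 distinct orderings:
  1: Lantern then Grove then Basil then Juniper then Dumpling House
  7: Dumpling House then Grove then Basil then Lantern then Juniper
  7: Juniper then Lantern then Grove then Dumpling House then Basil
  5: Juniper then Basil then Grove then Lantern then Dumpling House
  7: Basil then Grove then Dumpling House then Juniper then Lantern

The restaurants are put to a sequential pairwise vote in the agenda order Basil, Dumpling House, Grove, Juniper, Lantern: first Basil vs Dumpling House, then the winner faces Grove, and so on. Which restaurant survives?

Grove

Round 1: Basil vs Dumpling House — 13–14, Dumpling House advances.
Round 2: Dumpling House vs Grove — 7–20, Grove advances.
Round 3: Grove vs Juniper — 15–12, Grove advances.
Round 4: Grove vs Lantern — 19–8, Grove advances.
Grove survives the agenda.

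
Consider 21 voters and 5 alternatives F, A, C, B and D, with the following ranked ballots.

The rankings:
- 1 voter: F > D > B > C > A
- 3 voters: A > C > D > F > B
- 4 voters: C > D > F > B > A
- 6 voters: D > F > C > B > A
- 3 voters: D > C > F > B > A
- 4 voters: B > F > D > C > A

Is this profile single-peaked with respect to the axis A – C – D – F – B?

yes

Axis positions: A=1, C=2, D=3, F=4, B=5.
Type 1 (peak F at position 4): ranking walks positions 4-3-5-2-1, expanding outward from the peak — single-peaked.
Type 2 (peak A at position 1): ranking walks positions 1-2-3-4-5, expanding outward from the peak — single-peaked.
Type 3 (peak C at position 2): ranking walks positions 2-3-4-5-1, expanding outward from the peak — single-peaked.
Type 4 (peak D at position 3): ranking walks positions 3-4-2-5-1, expanding outward from the peak — single-peaked.
Type 5 (peak D at position 3): ranking walks positions 3-2-4-5-1, expanding outward from the peak — single-peaked.
Type 6 (peak B at position 5): ranking walks positions 5-4-3-2-1, expanding outward from the peak — single-peaked.
Every ranking is single-peaked on this axis.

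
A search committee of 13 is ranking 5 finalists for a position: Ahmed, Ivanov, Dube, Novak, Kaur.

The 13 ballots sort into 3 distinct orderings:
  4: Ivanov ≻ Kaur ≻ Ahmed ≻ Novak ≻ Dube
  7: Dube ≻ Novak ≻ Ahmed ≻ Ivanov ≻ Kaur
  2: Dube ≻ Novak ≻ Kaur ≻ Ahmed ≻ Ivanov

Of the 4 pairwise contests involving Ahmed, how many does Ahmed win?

2

Ahmed against each rival (13 committee members):
Ahmed vs Ivanov: Ahmed, 9–4.
Ahmed vs Dube: Dube, 9–4.
Ahmed vs Novak: Novak wins 9–4.
Ahmed vs Kaur: Ahmed wins 7–6.
Ahmed beats Ivanov, Kaur; loses to Dube, Novak — 2 pairwise wins.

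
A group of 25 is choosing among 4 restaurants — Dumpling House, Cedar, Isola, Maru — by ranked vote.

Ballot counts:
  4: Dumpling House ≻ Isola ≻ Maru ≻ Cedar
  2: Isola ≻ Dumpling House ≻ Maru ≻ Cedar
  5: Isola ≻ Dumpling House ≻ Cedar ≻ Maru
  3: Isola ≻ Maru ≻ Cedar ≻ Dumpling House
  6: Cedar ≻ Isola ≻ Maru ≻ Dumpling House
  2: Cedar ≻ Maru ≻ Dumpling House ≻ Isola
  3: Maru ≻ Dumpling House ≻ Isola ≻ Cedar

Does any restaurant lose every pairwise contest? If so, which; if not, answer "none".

none

Pairwise majorities:
Dumpling House vs Cedar: 14 to 11, Dumpling House.
Dumpling House vs Isola: Dumpling House is ranked higher on 4+2+3 = 9 ballots, Isola on 16. Isola wins 16–9.
Dumpling House–Maru: Maru 14–11.
Cedar vs Isola: 6+2 = 8 for Cedar, 17 for Isola — Isola by 17–8.
Cedar vs Maru: Cedar preferred on 5+6+2 = 13 ballots; Cedar wins 13–12.
Isola vs Maru: Isola preferred on 4+2+5+3+6 = 20 ballots; Isola wins 20–5.
Every restaurant wins at least one matchup (Dumpling House beats Cedar; Cedar beats Maru; Isola beats Dumpling House; Maru beats Dumpling House), so there is no Condorcet loser.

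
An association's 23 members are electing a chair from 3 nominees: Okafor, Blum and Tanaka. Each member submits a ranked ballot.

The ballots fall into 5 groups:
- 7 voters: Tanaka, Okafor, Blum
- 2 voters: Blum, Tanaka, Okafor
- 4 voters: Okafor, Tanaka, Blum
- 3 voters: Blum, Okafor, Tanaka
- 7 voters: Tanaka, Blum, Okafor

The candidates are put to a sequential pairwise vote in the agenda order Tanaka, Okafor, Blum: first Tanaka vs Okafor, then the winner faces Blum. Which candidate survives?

Round 1: Tanaka vs Okafor — 16–7, Tanaka advances.
Round 2: Tanaka vs Blum — 18–5, Tanaka advances.
The agenda winner is Tanaka.

Tanaka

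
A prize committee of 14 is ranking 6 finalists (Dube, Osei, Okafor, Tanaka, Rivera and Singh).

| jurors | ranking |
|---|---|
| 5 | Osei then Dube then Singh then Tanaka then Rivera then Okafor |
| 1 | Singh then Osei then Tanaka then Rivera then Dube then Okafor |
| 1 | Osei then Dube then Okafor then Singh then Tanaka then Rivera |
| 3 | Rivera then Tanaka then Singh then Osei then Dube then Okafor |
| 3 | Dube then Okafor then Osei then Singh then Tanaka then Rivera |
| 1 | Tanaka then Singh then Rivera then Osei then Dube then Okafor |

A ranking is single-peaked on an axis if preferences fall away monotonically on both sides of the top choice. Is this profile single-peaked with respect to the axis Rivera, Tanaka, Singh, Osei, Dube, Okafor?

yes

Axis positions: Rivera=1, Tanaka=2, Singh=3, Osei=4, Dube=5, Okafor=6.
Cluster 1 (peak Osei at position 4): ranking walks positions 4-5-3-2-1-6, expanding outward from the peak — single-peaked.
Cluster 2 (peak Singh at position 3): ranking walks positions 3-4-2-1-5-6, expanding outward from the peak — single-peaked.
Cluster 3 (peak Osei at position 4): ranking walks positions 4-5-6-3-2-1, expanding outward from the peak — single-peaked.
Cluster 4 (peak Rivera at position 1): ranking walks positions 1-2-3-4-5-6, expanding outward from the peak — single-peaked.
Cluster 5 (peak Dube at position 5): ranking walks positions 5-6-4-3-2-1, expanding outward from the peak — single-peaked.
Cluster 6 (peak Tanaka at position 2): ranking walks positions 2-3-1-4-5-6, expanding outward from the peak — single-peaked.
Every ranking is single-peaked on this axis.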